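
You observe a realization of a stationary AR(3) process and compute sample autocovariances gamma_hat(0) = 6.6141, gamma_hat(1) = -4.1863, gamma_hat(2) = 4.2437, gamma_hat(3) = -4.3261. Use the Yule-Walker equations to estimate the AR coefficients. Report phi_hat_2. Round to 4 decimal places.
\hat\phi_{2} = 0.2840

The Yule-Walker equations for an AR(p) process read, in matrix form,
  Gamma_p phi = r_p,   with   (Gamma_p)_{ij} = gamma(|i - j|),
                       (r_p)_i = gamma(i),   i,j = 1..p.
Substitute the sample gammas (Toeplitz matrix and right-hand side of size 3):
  Gamma_p = [[6.6141, -4.1863, 4.2437], [-4.1863, 6.6141, -4.1863], [4.2437, -4.1863, 6.6141]]
  r_p     = [-4.1863, 4.2437, -4.3261]
Written out (R1..R3):
  (R1) 6.6141 phi_1 - 4.1863 phi_2 + 4.2437 phi_3 = -4.1863
  (R2) -4.1863 phi_1 + 6.6141 phi_2 - 4.1863 phi_3 = 4.2437
  (R3) 4.2437 phi_1 - 4.1863 phi_2 + 6.6141 phi_3 = -4.3261
Gaussian elimination:
  R2 <- R2 - (-4.1863/6.6141) R1 = R2 - (-0.632936) R1:  3.964441 phi_2 - 1.500311 phi_3 = 1.594041
  R3 <- R3 - (4.2437/6.6141) R1 = R3 - (0.641614) R1:  -1.500311 phi_2 + 3.891282 phi_3 = -1.640111
  R3 <- R3 - (-1.500311/3.964441) R2 = R3 - (-0.378442) R2:  3.323502 phi_3 = -1.036859
Back-substitution:
  phi_hat_3 = -1.036859 / 3.323502 = -0.311978
  phi_hat_2 = (1.594041 - (-1.500311)(-0.311978)) / 3.964441 = 0.284019
  phi_hat_1 = (-4.1863 - (-4.1863)(0.284019) - (4.2437)(-0.311978)) / 6.6141 = -0.253
So phi_hat = [-0.2530, 0.2840, -0.3120].
Therefore phi_hat_2 = 0.2840.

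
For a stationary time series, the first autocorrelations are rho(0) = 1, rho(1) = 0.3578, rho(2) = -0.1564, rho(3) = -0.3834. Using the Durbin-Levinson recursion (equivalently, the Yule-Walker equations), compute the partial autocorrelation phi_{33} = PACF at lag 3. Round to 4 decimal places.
\phi_{33} = -0.2470

The PACF at lag k is phi_{kk}, the last component of the solution
to the Yule-Walker system G_k phi = r_k where
  (G_k)_{ij} = rho(|i - j|), (r_k)_i = rho(i), i,j = 1..k.
Equivalently, Durbin-Levinson gives phi_{kk} iteratively:
  phi_{11} = rho(1)
  phi_{kk} = [rho(k) - sum_{j=1..k-1} phi_{k-1,j} rho(k-j)]
            / [1 - sum_{j=1..k-1} phi_{k-1,j} rho(j)],
  phi_{k,j} = phi_{k-1,j} - phi_{kk} phi_{k-1,k-j},  j = 1..k-1.
Step k = 1:
  phi_11 = rho(1) = 0.3578.
Step k = 2:
  phi_22 = [rho(2) - phi_11 rho(1)] / [1 - phi_11 rho(1)] = [-0.1564 - (0.3578)(0.3578)] / [1 - (0.3578)(0.3578)]
         = -0.28442084 / 0.87197916 = -0.326178.
  Update: phi_21 = phi_11 - phi_22 phi_11 = 0.3578 - (-0.326178)(0.3578) = 0.474507.
Step k = 3:
  phi_33 = [rho(3) - phi_21 rho(2) - phi_22 rho(1)] / [1 - phi_21 rho(1) - phi_22 rho(2)]
    numerator   = -0.3834 - (0.474507)(-0.1564) - (-0.326178)(0.3578) = -0.1924805
    denominator = 1 - (0.474507)(0.3578) - (-0.326178)(-0.1564) = 0.7792072
  phi_33 = -0.1924805 / 0.7792072 = -0.247.
Therefore phi_{33} = -0.2470.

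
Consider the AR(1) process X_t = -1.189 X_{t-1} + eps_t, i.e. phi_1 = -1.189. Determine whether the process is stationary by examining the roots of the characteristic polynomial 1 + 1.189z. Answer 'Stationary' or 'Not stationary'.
\text{Not stationary}

The AR(p) characteristic polynomial is P(z) = 1 + 1.189z.
Stationarity requires all roots to lie outside the unit circle, i.e. |z| > 1 for every root.
This is linear in z: 1 + (1.189) z = 0  =>  z = -1/(1.189) = -0.841043,  |z| = 0.841043.
Moduli of all roots: 0.8410.
All moduli strictly greater than 1? No.
Verdict: Not stationary.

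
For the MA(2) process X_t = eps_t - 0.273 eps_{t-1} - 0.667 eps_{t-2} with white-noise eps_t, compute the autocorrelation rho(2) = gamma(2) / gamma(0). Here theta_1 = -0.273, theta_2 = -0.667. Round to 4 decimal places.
\rho(2) = -0.4390

For an MA(q) process with theta_0 = 1, the autocovariance is
  gamma(k) = sigma^2 * sum_{i=0..q-k} theta_i * theta_{i+k},
and rho(k) = gamma(k) / gamma(0). Sigma^2 cancels.
  numerator   = (1)*(-0.667) = -0.667.
  denominator = (1)^2 + (-0.273)^2 + (-0.667)^2 = 1.519418.
  rho(2) = -0.667 / 1.519418 = -0.4390.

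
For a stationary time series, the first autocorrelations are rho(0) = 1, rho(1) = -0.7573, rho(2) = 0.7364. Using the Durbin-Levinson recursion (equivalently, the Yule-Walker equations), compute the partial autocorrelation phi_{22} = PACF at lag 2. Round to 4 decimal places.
\phi_{22} = 0.3819

The PACF at lag k is phi_{kk}, the last component of the solution
to the Yule-Walker system G_k phi = r_k where
  (G_k)_{ij} = rho(|i - j|), (r_k)_i = rho(i), i,j = 1..k.
Equivalently, Durbin-Levinson gives phi_{kk} iteratively:
  phi_{11} = rho(1)
  phi_{kk} = [rho(k) - sum_{j=1..k-1} phi_{k-1,j} rho(k-j)]
            / [1 - sum_{j=1..k-1} phi_{k-1,j} rho(j)],
  phi_{k,j} = phi_{k-1,j} - phi_{kk} phi_{k-1,k-j},  j = 1..k-1.
Step k = 1:
  phi_11 = rho(1) = -0.7573.
Step k = 2:
  phi_22 = [rho(2) - phi_11 rho(1)] / [1 - phi_11 rho(1)] = [0.7364 - (-0.7573)(-0.7573)] / [1 - (-0.7573)(-0.7573)]
         = 0.16289671 / 0.42649671 = 0.3819.
Therefore phi_{22} = 0.3819.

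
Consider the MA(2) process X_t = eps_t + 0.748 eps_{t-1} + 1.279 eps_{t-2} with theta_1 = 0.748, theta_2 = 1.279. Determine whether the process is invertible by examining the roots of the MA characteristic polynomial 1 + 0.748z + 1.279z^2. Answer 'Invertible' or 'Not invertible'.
\text{Not invertible}

The MA(q) characteristic polynomial is P(z) = 1 + 0.748z + 1.279z^2.
Invertibility requires all roots to lie outside the unit circle, i.e. |z| > 1 for every root.
Set 1 + (0.748) z + (1.279) z^2 = 0, i.e. a z^2 + b z + c = 0 with a = 1.279, b = 0.748, c = 1.
Discriminant D = b^2 - 4ac = (0.748)^2 - 4*(1.279)*1 = 0.559504 - (5.116) = -4.556496.
D < 0, so the roots are the complex-conjugate pair z = (-b +/- i sqrt(-D)) / (2a) = -0.2924 +/- 0.8345i.
For a conjugate pair |z|^2 = z * conj(z) = (product of roots) = c/a = 1/(1.279) = 0.781861, so |z| = sqrt(0.781861) = 0.8842 for both roots.
Moduli of all roots: 0.8842, 0.8842.
All moduli strictly greater than 1? No.
Verdict: Not invertible.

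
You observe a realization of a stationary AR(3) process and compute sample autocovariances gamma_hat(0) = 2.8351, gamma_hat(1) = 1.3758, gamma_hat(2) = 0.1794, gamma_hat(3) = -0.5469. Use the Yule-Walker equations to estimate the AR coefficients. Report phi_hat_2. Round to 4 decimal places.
\hat\phi_{2} = -0.1259

The Yule-Walker equations for an AR(p) process read, in matrix form,
  Gamma_p phi = r_p,   with   (Gamma_p)_{ij} = gamma(|i - j|),
                       (r_p)_i = gamma(i),   i,j = 1..p.
Substitute the sample gammas (Toeplitz matrix and right-hand side of size 3):
  Gamma_p = [[2.8351, 1.3758, 0.1794], [1.3758, 2.8351, 1.3758], [0.1794, 1.3758, 2.8351]]
  r_p     = [1.3758, 0.1794, -0.5469]
Written out (R1..R3):
  (R1) 2.8351 phi_1 + 1.3758 phi_2 + 0.1794 phi_3 = 1.3758
  (R2) 1.3758 phi_1 + 2.8351 phi_2 + 1.3758 phi_3 = 0.1794
  (R3) 0.1794 phi_1 + 1.3758 phi_2 + 2.8351 phi_3 = -0.5469
Gaussian elimination:
  R2 <- R2 - (1.3758/2.8351) R1 = R2 - (0.485274) R1:  2.16746 phi_2 + 1.288742 phi_3 = -0.48824
  R3 <- R3 - (0.1794/2.8351) R1 = R3 - (0.063278) R1:  1.288742 phi_2 + 2.823748 phi_3 = -0.633958
  R3 <- R3 - (1.288742/2.16746) R2 = R3 - (0.594586) R2:  2.05748 phi_3 = -0.343657
Back-substitution:
  phi_hat_3 = -0.343657 / 2.05748 = -0.167028
  phi_hat_2 = (-0.48824 - (1.288742)(-0.167028)) / 2.16746 = -0.125946
  phi_hat_1 = (1.3758 - (1.3758)(-0.125946) - (0.1794)(-0.167028)) / 2.8351 = 0.556962
So phi_hat = [0.5570, -0.1259, -0.1670].
Therefore phi_hat_2 = -0.1259.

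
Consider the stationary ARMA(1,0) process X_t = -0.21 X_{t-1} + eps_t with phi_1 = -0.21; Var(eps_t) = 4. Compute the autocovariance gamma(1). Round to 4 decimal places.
\gamma(1) = -0.8788

Multiply the model equation by X_{t-k} and take expectations. With theta_0 = psi_0 = 1 and psi_j the MA(infinity) weights, this gives
  gamma(k) - sum_i phi_i gamma(k-i) = c_k,
  c_k = sigma^2 * sum_{j=k..q} theta_j psi_{j-k}   (c_k = 0 for k > q),
using gamma(-m) = gamma(m).
Pure AR (q = 0): c_0 = sigma^2 = 4, c_k = 0 for k >= 1.
Equations for k = 0 and k = 1 (AR order 1):
  gamma(0) = phi_1 gamma(1) + c_0
  gamma(1) = phi_1 gamma(0) + c_1
Substituting the second into the first: gamma(0) (1 - phi_1^2) = c_0 + phi_1 c_1, so
  gamma(0) = c_0 / (1 - phi_1^2) = 4 / (1 - (-0.21)^2) = 4 / 0.9559 = 4.184538.
  gamma(1) = phi_1 gamma(0) = (-0.21)(4.184538) = -0.878753.
Therefore gamma(1) = -0.8788 (to 4 decimal places).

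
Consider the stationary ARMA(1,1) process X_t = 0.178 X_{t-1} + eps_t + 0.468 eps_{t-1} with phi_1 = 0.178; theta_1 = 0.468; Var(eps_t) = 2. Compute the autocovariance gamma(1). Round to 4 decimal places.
\gamma(1) = 1.4454

Multiply the model equation by X_{t-k} and take expectations. With theta_0 = psi_0 = 1 and psi_j the MA(infinity) weights, this gives
  gamma(k) - sum_i phi_i gamma(k-i) = c_k,
  c_k = sigma^2 * sum_{j=k..q} theta_j psi_{j-k}   (c_k = 0 for k > q),
using gamma(-m) = gamma(m).
psi-weights needed (psi_j = theta_j + sum_i phi_i psi_{j-i}):
  psi_1 = theta_1 + phi_1 = 0.468 + (0.178) = 0.646
Right-hand sides:
  c_0 = sigma^2 (1 + theta_1 psi_1) = 2 * (1 + (0.468)(0.646)) = 2 * 1.302328 = 2.604656
  c_1 = sigma^2 theta_1 = 2 * (0.468) = 0.936
  c_2 = 0
Equations for k = 0 and k = 1 (AR order 1):
  gamma(0) = phi_1 gamma(1) + c_0
  gamma(1) = phi_1 gamma(0) + c_1
Substituting the second into the first: gamma(0) (1 - phi_1^2) = c_0 + phi_1 c_1, so
  gamma(0) = (c_0 + phi_1 c_1) / (1 - phi_1^2) = (2.604656 + (0.178)(0.936)) / (1 - (0.178)^2) = 2.771264 / 0.968316 = 2.861942.
  gamma(1) = phi_1 gamma(0) + c_1 = (0.178)(2.861942) + (0.936) = 1.445426.
Therefore gamma(1) = 1.4454 (to 4 decimal places).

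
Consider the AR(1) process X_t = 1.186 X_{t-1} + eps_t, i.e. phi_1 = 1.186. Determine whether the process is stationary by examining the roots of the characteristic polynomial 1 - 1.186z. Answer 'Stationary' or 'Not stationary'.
\text{Not stationary}

The AR(p) characteristic polynomial is P(z) = 1 - 1.186z.
Stationarity requires all roots to lie outside the unit circle, i.e. |z| > 1 for every root.
This is linear in z: 1 + (-1.186) z = 0  =>  z = -1/(-1.186) = 0.84317,  |z| = 0.84317.
Moduli of all roots: 0.8432.
All moduli strictly greater than 1? No.
Verdict: Not stationary.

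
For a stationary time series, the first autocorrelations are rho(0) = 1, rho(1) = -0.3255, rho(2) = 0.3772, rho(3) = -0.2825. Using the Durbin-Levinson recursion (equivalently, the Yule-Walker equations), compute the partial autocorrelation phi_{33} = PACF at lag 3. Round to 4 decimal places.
\phi_{33} = -0.1210

The PACF at lag k is phi_{kk}, the last component of the solution
to the Yule-Walker system G_k phi = r_k where
  (G_k)_{ij} = rho(|i - j|), (r_k)_i = rho(i), i,j = 1..k.
Equivalently, Durbin-Levinson gives phi_{kk} iteratively:
  phi_{11} = rho(1)
  phi_{kk} = [rho(k) - sum_{j=1..k-1} phi_{k-1,j} rho(k-j)]
            / [1 - sum_{j=1..k-1} phi_{k-1,j} rho(j)],
  phi_{k,j} = phi_{k-1,j} - phi_{kk} phi_{k-1,k-j},  j = 1..k-1.
Step k = 1:
  phi_11 = rho(1) = -0.3255.
Step k = 2:
  phi_22 = [rho(2) - phi_11 rho(1)] / [1 - phi_11 rho(1)] = [0.3772 - (-0.3255)(-0.3255)] / [1 - (-0.3255)(-0.3255)]
         = 0.27124975 / 0.89404975 = 0.303394.
  Update: phi_21 = phi_11 - phi_22 phi_11 = -0.3255 - (0.303394)(-0.3255) = -0.226745.
Step k = 3:
  phi_33 = [rho(3) - phi_21 rho(2) - phi_22 rho(1)] / [1 - phi_21 rho(1) - phi_22 rho(2)]
    numerator   = -0.2825 - (-0.226745)(0.3772) - (0.303394)(-0.3255) = -0.09821685
    denominator = 1 - (-0.226745)(-0.3255) - (0.303394)(0.3772) = 0.81175408
  phi_33 = -0.09821685 / 0.81175408 = -0.121.
Therefore phi_{33} = -0.1210.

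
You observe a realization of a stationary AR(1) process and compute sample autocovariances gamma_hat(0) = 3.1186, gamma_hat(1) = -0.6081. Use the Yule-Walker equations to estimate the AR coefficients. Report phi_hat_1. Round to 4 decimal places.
\hat\phi_{1} = -0.1950

The Yule-Walker equations for an AR(p) process read, in matrix form,
  Gamma_p phi = r_p,   with   (Gamma_p)_{ij} = gamma(|i - j|),
                       (r_p)_i = gamma(i),   i,j = 1..p.
Substitute the sample gammas (Toeplitz matrix and right-hand side of size 1):
  Gamma_p = [[3.1186]]
  r_p     = [-0.6081]
With p = 1 this is the single equation gamma(0) phi_1 = gamma(1):
  phi_hat_1 = gamma(1) / gamma(0) = -0.6081 / 3.1186 = -0.1950.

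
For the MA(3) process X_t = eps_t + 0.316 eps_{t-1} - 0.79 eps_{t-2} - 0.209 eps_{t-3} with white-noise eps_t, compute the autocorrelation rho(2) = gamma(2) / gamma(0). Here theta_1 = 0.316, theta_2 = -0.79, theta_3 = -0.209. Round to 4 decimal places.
\rho(2) = -0.4843

For an MA(q) process with theta_0 = 1, the autocovariance is
  gamma(k) = sigma^2 * sum_{i=0..q-k} theta_i * theta_{i+k},
and rho(k) = gamma(k) / gamma(0). Sigma^2 cancels.
  numerator   = (1)*(-0.79) + (0.316)*(-0.209) = -0.856044.
  denominator = (1)^2 + (0.316)^2 + (-0.79)^2 + (-0.209)^2 = 1.767637.
  rho(2) = -0.856044 / 1.767637 = -0.4843.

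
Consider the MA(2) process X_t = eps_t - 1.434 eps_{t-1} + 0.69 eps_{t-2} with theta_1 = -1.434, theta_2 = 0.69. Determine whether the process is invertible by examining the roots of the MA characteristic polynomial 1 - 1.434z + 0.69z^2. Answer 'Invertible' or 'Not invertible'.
\text{Invertible}

The MA(q) characteristic polynomial is P(z) = 1 - 1.434z + 0.69z^2.
Invertibility requires all roots to lie outside the unit circle, i.e. |z| > 1 for every root.
Set 1 + (-1.434) z + (0.69) z^2 = 0, i.e. a z^2 + b z + c = 0 with a = 0.69, b = -1.434, c = 1.
Discriminant D = b^2 - 4ac = (-1.434)^2 - 4*(0.69)*1 = 2.056356 - (2.76) = -0.703644.
D < 0, so the roots are the complex-conjugate pair z = (-b +/- i sqrt(-D)) / (2a) = 1.0391 +/- 0.6079i.
For a conjugate pair |z|^2 = z * conj(z) = (product of roots) = c/a = 1/(0.69) = 1.449275, so |z| = sqrt(1.449275) = 1.2039 for both roots.
Moduli of all roots: 1.2039, 1.2039.
All moduli strictly greater than 1? Yes.
Verdict: Invertible.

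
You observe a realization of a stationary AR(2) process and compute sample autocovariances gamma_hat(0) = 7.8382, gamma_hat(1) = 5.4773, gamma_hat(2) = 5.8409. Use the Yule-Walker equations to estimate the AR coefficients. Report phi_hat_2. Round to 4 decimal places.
\hat\phi_{2} = 0.5020

The Yule-Walker equations for an AR(p) process read, in matrix form,
  Gamma_p phi = r_p,   with   (Gamma_p)_{ij} = gamma(|i - j|),
                       (r_p)_i = gamma(i),   i,j = 1..p.
Substitute the sample gammas (Toeplitz matrix and right-hand side of size 2):
  Gamma_p = [[7.8382, 5.4773], [5.4773, 7.8382]]
  r_p     = [5.4773, 5.8409]
Written out:
  7.8382 phi_1 + 5.4773 phi_2 = 5.4773
  5.4773 phi_1 + 7.8382 phi_2 = 5.8409
Solve by Cramer's rule:
  det = gamma(0)^2 - gamma(1)^2 = (7.8382)^2 - (5.4773)^2 = 61.43737924 - 30.00081529 = 31.43656395
  phi_hat_1 = [gamma(1) gamma(0) - gamma(1) gamma(2)] / det = [(5.4773)(7.8382) - (5.4773)(5.8409)] / 31.43656395 = 10.93981129 / 31.43656395 = 0.348
  phi_hat_2 = [gamma(0) gamma(2) - gamma(1)^2] / det = [(7.8382)(5.8409) - (5.4773)^2] / 31.43656395 = 15.78132709 / 31.43656395 = 0.502
So phi_hat = [0.3480, 0.5020].
Therefore phi_hat_2 = 0.5020.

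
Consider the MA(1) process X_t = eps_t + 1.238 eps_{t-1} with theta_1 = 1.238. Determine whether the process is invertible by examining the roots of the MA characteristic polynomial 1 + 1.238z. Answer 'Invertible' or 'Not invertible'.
\text{Not invertible}

The MA(q) characteristic polynomial is P(z) = 1 + 1.238z.
Invertibility requires all roots to lie outside the unit circle, i.e. |z| > 1 for every root.
This is linear in z: 1 + (1.238) z = 0  =>  z = -1/(1.238) = -0.807754,  |z| = 0.807754.
Moduli of all roots: 0.8078.
All moduli strictly greater than 1? No.
Verdict: Not invertible.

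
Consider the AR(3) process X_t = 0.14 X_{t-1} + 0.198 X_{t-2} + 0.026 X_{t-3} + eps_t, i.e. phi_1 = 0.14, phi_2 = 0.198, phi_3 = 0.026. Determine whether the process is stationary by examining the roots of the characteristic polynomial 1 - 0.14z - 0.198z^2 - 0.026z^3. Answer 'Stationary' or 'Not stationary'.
\text{Stationary}

The AR(p) characteristic polynomial is P(z) = 1 - 0.14z - 0.198z^2 - 0.026z^3.
Stationarity requires all roots to lie outside the unit circle, i.e. |z| > 1 for every root.
Degree 3: look for a simple real root z0 first, then factor out (1 - z/z0) and solve the remaining quadratic.
Testing z0 = -5: P(-5) = 1 + (-0.14)(-5) + (-0.198)(-5)^2 + (-0.026)(-5)^3
  = 1 + (0.7) + (-4.95) + (3.25) = 0.  So z_0 = -5 is a root, |z_0| = 5.
Divide out the factor (1 + 0.2 z) = (1 - z/z0) (since 1/z0 = -0.2):
  P(z) = (1 + 0.2 z)(1 + (-0.34) z + (-0.13) z^2)
  [check: z-coef -0.34 - (-0.2) = -0.14; z^2-coef -0.13 - (-0.2)(-0.34) = -0.198; z^3-coef -(-0.2)(-0.13) = -0.026.]
Remaining roots from the quadratic factor 1 + (-0.34) z + (-0.13) z^2:
  Set 1 + (-0.34) z + (-0.13) z^2 = 0, i.e. a z^2 + b z + c = 0 with a = -0.13, b = -0.34, c = 1.
  Discriminant D = b^2 - 4ac = (-0.34)^2 - 4*(-0.13)*1 = 0.1156 - (-0.52) = 0.6356.
  D >= 0, so the roots are real: z = (-b +/- sqrt(D)) / (2a) = (0.34 +/- 0.797245) / (-0.26).
    z_1 = (0.34 + 0.797245) / (-0.26) = -4.374,   |z_1| = 4.374.
    z_2 = (0.34 - 0.797245) / (-0.26) = 1.7586,   |z_2| = 1.7586.
Moduli of all roots: 5.0000, 4.3740, 1.7586.
All moduli strictly greater than 1? Yes.
Verdict: Stationary.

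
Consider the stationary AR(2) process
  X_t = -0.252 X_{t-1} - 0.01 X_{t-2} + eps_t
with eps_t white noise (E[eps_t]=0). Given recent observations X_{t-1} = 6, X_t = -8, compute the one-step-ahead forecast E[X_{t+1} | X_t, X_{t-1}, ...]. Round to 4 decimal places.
E[X_{t+1} \mid \mathcal F_t] = 1.9560

For an AR(p) model X_t = c + sum_i phi_i X_{t-i} + eps_t, the
one-step-ahead conditional mean is
  E[X_{t+1} | X_t, ...] = c + sum_i phi_i X_{t+1-i}.
Substitute known values:
  E[X_{t+1} | ...] = (-0.252) * (-8) + (-0.01) * (6)
                   = 1.9560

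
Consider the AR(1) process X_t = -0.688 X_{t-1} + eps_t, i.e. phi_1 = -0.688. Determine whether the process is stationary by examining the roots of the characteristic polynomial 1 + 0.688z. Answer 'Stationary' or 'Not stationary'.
\text{Stationary}

The AR(p) characteristic polynomial is P(z) = 1 + 0.688z.
Stationarity requires all roots to lie outside the unit circle, i.e. |z| > 1 for every root.
This is linear in z: 1 + (0.688) z = 0  =>  z = -1/(0.688) = -1.453488,  |z| = 1.453488.
Moduli of all roots: 1.4535.
All moduli strictly greater than 1? Yes.
Verdict: Stationary.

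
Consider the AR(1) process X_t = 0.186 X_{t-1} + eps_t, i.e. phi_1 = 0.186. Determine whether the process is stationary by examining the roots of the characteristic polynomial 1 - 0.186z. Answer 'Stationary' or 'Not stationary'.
\text{Stationary}

The AR(p) characteristic polynomial is P(z) = 1 - 0.186z.
Stationarity requires all roots to lie outside the unit circle, i.e. |z| > 1 for every root.
This is linear in z: 1 + (-0.186) z = 0  =>  z = -1/(-0.186) = 5.376344,  |z| = 5.376344.
Moduli of all roots: 5.3763.
All moduli strictly greater than 1? Yes.
Verdict: Stationary.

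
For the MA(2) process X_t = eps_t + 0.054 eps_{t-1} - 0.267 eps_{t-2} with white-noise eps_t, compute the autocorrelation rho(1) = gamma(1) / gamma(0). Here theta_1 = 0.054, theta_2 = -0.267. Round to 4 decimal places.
\rho(1) = 0.0368

For an MA(q) process with theta_0 = 1, the autocovariance is
  gamma(k) = sigma^2 * sum_{i=0..q-k} theta_i * theta_{i+k},
and rho(k) = gamma(k) / gamma(0). Sigma^2 cancels.
  numerator   = (1)*(0.054) + (0.054)*(-0.267) = 0.039582.
  denominator = (1)^2 + (0.054)^2 + (-0.267)^2 = 1.074205.
  rho(1) = 0.039582 / 1.074205 = 0.0368.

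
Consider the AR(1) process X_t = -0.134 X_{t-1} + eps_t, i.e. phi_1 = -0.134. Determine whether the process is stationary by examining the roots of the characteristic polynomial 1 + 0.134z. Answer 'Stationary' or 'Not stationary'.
\text{Stationary}

The AR(p) characteristic polynomial is P(z) = 1 + 0.134z.
Stationarity requires all roots to lie outside the unit circle, i.e. |z| > 1 for every root.
This is linear in z: 1 + (0.134) z = 0  =>  z = -1/(0.134) = -7.462687,  |z| = 7.462687.
Moduli of all roots: 7.4627.
All moduli strictly greater than 1? Yes.
Verdict: Stationary.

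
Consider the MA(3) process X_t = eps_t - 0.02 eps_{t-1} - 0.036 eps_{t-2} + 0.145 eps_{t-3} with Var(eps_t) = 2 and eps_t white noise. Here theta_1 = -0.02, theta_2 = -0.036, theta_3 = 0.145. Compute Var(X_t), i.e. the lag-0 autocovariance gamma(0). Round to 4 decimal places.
\gamma(0) = 2.0454

For an MA(q) process X_t = eps_t + sum_i theta_i eps_{t-i} with
Var(eps_t) = sigma^2, the variance is
  gamma(0) = sigma^2 * (1 + sum_i theta_i^2).
  sum_i theta_i^2 = (-0.02)^2 + (-0.036)^2 + (0.145)^2 = 0.0004 + 0.001296 + 0.021025 = 0.022721.
  gamma(0) = 2 * (1 + 0.022721) = 2 * 1.022721 = 2.045442, which rounds to 2.0454.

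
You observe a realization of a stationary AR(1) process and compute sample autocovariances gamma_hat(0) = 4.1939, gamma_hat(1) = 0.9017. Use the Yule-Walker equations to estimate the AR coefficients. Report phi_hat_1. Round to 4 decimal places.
\hat\phi_{1} = 0.2150

The Yule-Walker equations for an AR(p) process read, in matrix form,
  Gamma_p phi = r_p,   with   (Gamma_p)_{ij} = gamma(|i - j|),
                       (r_p)_i = gamma(i),   i,j = 1..p.
Substitute the sample gammas (Toeplitz matrix and right-hand side of size 1):
  Gamma_p = [[4.1939]]
  r_p     = [0.9017]
With p = 1 this is the single equation gamma(0) phi_1 = gamma(1):
  phi_hat_1 = gamma(1) / gamma(0) = 0.9017 / 4.1939 = 0.2150.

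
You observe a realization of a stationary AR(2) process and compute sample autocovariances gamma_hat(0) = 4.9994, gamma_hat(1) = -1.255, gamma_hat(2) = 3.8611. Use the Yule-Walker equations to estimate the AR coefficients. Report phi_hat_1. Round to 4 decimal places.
\hat\phi_{1} = -0.0610

The Yule-Walker equations for an AR(p) process read, in matrix form,
  Gamma_p phi = r_p,   with   (Gamma_p)_{ij} = gamma(|i - j|),
                       (r_p)_i = gamma(i),   i,j = 1..p.
Substitute the sample gammas (Toeplitz matrix and right-hand side of size 2):
  Gamma_p = [[4.9994, -1.255], [-1.255, 4.9994]]
  r_p     = [-1.255, 3.8611]
Written out:
  4.9994 phi_1 - 1.255 phi_2 = -1.255
  -1.255 phi_1 + 4.9994 phi_2 = 3.8611
Solve by Cramer's rule:
  det = gamma(0)^2 - gamma(1)^2 = (4.9994)^2 - (-1.255)^2 = 24.99400036 - 1.575025 = 23.41897536
  phi_hat_1 = [gamma(1) gamma(0) - gamma(1) gamma(2)] / det = [(-1.255)(4.9994) - (-1.255)(3.8611)] / 23.41897536 = -1.4285665 / 23.41897536 = -0.061
  phi_hat_2 = [gamma(0) gamma(2) - gamma(1)^2] / det = [(4.9994)(3.8611) - (-1.255)^2] / 23.41897536 = 17.72815834 / 23.41897536 = 0.757
So phi_hat = [-0.0610, 0.7570].
Therefore phi_hat_1 = -0.0610.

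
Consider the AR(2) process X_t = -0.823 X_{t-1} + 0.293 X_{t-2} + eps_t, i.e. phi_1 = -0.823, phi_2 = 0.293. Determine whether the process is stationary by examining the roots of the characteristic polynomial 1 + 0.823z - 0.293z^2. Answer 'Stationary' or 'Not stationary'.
\text{Not stationary}

The AR(p) characteristic polynomial is P(z) = 1 + 0.823z - 0.293z^2.
Stationarity requires all roots to lie outside the unit circle, i.e. |z| > 1 for every root.
Set 1 + (0.823) z + (-0.293) z^2 = 0, i.e. a z^2 + b z + c = 0 with a = -0.293, b = 0.823, c = 1.
Discriminant D = b^2 - 4ac = (0.823)^2 - 4*(-0.293)*1 = 0.677329 - (-1.172) = 1.849329.
D >= 0, so the roots are real: z = (-b +/- sqrt(D)) / (2a) = (-0.823 +/- 1.3599) / (-0.586).
  z_1 = (-0.823 + 1.3599) / (-0.586) = -0.9162,   |z_1| = 0.9162.
  z_2 = (-0.823 - 1.3599) / (-0.586) = 3.7251,   |z_2| = 3.7251.
Moduli of all roots: 0.9162, 3.7251.
All moduli strictly greater than 1? No.
Verdict: Not stationary.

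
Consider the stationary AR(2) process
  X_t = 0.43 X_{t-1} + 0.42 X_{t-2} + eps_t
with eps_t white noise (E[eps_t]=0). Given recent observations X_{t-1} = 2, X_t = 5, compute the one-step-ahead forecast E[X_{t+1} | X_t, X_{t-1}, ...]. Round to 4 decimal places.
E[X_{t+1} \mid \mathcal F_t] = 2.9900

For an AR(p) model X_t = c + sum_i phi_i X_{t-i} + eps_t, the
one-step-ahead conditional mean is
  E[X_{t+1} | X_t, ...] = c + sum_i phi_i X_{t+1-i}.
Substitute known values:
  E[X_{t+1} | ...] = (0.43) * (5) + (0.42) * (2)
                   = 2.9900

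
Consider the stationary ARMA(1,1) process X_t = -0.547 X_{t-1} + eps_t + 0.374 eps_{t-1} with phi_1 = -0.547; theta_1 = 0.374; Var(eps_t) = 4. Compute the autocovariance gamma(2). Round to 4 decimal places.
\gamma(2) = 0.4296

Multiply the model equation by X_{t-k} and take expectations. With theta_0 = psi_0 = 1 and psi_j the MA(infinity) weights, this gives
  gamma(k) - sum_i phi_i gamma(k-i) = c_k,
  c_k = sigma^2 * sum_{j=k..q} theta_j psi_{j-k}   (c_k = 0 for k > q),
using gamma(-m) = gamma(m).
psi-weights needed (psi_j = theta_j + sum_i phi_i psi_{j-i}):
  psi_1 = theta_1 + phi_1 = 0.374 + (-0.547) = -0.173
Right-hand sides:
  c_0 = sigma^2 (1 + theta_1 psi_1) = 4 * (1 + (0.374)(-0.173)) = 4 * 0.935298 = 3.741192
  c_1 = sigma^2 theta_1 = 4 * (0.374) = 1.496
  c_2 = 0
Equations for k = 0 and k = 1 (AR order 1):
  gamma(0) = phi_1 gamma(1) + c_0
  gamma(1) = phi_1 gamma(0) + c_1
Substituting the second into the first: gamma(0) (1 - phi_1^2) = c_0 + phi_1 c_1, so
  gamma(0) = (c_0 + phi_1 c_1) / (1 - phi_1^2) = (3.741192 + (-0.547)(1.496)) / (1 - (-0.547)^2) = 2.92288 / 0.700791 = 4.17083.
  gamma(1) = phi_1 gamma(0) + c_1 = (-0.547)(4.17083) + (1.496) = -0.785444.
For k = 2 (> q): gamma(2) = phi_1 gamma(1) = (-0.547)(-0.785444) = 0.429638.
Therefore gamma(2) = 0.4296 (to 4 decimal places).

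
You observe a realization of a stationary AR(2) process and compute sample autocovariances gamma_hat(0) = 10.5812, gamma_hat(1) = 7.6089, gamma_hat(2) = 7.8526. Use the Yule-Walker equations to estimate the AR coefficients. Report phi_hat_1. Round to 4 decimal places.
\hat\phi_{1} = 0.3840

The Yule-Walker equations for an AR(p) process read, in matrix form,
  Gamma_p phi = r_p,   with   (Gamma_p)_{ij} = gamma(|i - j|),
                       (r_p)_i = gamma(i),   i,j = 1..p.
Substitute the sample gammas (Toeplitz matrix and right-hand side of size 2):
  Gamma_p = [[10.5812, 7.6089], [7.6089, 10.5812]]
  r_p     = [7.6089, 7.8526]
Written out:
  10.5812 phi_1 + 7.6089 phi_2 = 7.6089
  7.6089 phi_1 + 10.5812 phi_2 = 7.8526
Solve by Cramer's rule:
  det = gamma(0)^2 - gamma(1)^2 = (10.5812)^2 - (7.6089)^2 = 111.96179344 - 57.89535921 = 54.06643423
  phi_hat_1 = [gamma(1) gamma(0) - gamma(1) gamma(2)] / det = [(7.6089)(10.5812) - (7.6089)(7.8526)] / 54.06643423 = 20.76164454 / 54.06643423 = 0.384
  phi_hat_2 = [gamma(0) gamma(2) - gamma(1)^2] / det = [(10.5812)(7.8526) - (7.6089)^2] / 54.06643423 = 25.19457191 / 54.06643423 = 0.466
So phi_hat = [0.3840, 0.4660].
Therefore phi_hat_1 = 0.3840.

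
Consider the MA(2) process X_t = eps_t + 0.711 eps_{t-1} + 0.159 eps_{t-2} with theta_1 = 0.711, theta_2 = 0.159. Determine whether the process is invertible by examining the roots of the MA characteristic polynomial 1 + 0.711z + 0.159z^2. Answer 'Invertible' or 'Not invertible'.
\text{Invertible}

The MA(q) characteristic polynomial is P(z) = 1 + 0.711z + 0.159z^2.
Invertibility requires all roots to lie outside the unit circle, i.e. |z| > 1 for every root.
Set 1 + (0.711) z + (0.159) z^2 = 0, i.e. a z^2 + b z + c = 0 with a = 0.159, b = 0.711, c = 1.
Discriminant D = b^2 - 4ac = (0.711)^2 - 4*(0.159)*1 = 0.505521 - (0.636) = -0.130479.
D < 0, so the roots are the complex-conjugate pair z = (-b +/- i sqrt(-D)) / (2a) = -2.2358 +/- 1.1359i.
For a conjugate pair |z|^2 = z * conj(z) = (product of roots) = c/a = 1/(0.159) = 6.289308, so |z| = sqrt(6.289308) = 2.5078 for both roots.
Moduli of all roots: 2.5078, 2.5078.
All moduli strictly greater than 1? Yes.
Verdict: Invertible.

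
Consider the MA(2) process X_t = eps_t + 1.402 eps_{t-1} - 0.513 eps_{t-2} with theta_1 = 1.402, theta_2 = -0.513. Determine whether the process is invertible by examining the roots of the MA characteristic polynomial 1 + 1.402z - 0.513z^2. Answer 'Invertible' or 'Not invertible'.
\text{Not invertible}

The MA(q) characteristic polynomial is P(z) = 1 + 1.402z - 0.513z^2.
Invertibility requires all roots to lie outside the unit circle, i.e. |z| > 1 for every root.
Set 1 + (1.402) z + (-0.513) z^2 = 0, i.e. a z^2 + b z + c = 0 with a = -0.513, b = 1.402, c = 1.
Discriminant D = b^2 - 4ac = (1.402)^2 - 4*(-0.513)*1 = 1.965604 - (-2.052) = 4.017604.
D >= 0, so the roots are real: z = (-b +/- sqrt(D)) / (2a) = (-1.402 +/- 2.004396) / (-1.026).
  z_1 = (-1.402 + 2.004396) / (-1.026) = -0.5871,   |z_1| = 0.5871.
  z_2 = (-1.402 - 2.004396) / (-1.026) = 3.3201,   |z_2| = 3.3201.
Moduli of all roots: 0.5871, 3.3201.
All moduli strictly greater than 1? No.
Verdict: Not invertible.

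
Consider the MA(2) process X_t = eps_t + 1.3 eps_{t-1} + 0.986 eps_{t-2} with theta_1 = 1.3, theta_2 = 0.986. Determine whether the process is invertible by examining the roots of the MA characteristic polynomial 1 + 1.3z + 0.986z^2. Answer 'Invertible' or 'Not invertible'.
\text{Invertible}

The MA(q) characteristic polynomial is P(z) = 1 + 1.3z + 0.986z^2.
Invertibility requires all roots to lie outside the unit circle, i.e. |z| > 1 for every root.
Set 1 + (1.3) z + (0.986) z^2 = 0, i.e. a z^2 + b z + c = 0 with a = 0.986, b = 1.3, c = 1.
Discriminant D = b^2 - 4ac = (1.3)^2 - 4*(0.986)*1 = 1.69 - (3.944) = -2.254.
D < 0, so the roots are the complex-conjugate pair z = (-b +/- i sqrt(-D)) / (2a) = -0.6592 +/- 0.7613i.
For a conjugate pair |z|^2 = z * conj(z) = (product of roots) = c/a = 1/(0.986) = 1.014199, so |z| = sqrt(1.014199) = 1.0071 for both roots.
Moduli of all roots: 1.0071, 1.0071.
All moduli strictly greater than 1? Yes.
Verdict: Invertible.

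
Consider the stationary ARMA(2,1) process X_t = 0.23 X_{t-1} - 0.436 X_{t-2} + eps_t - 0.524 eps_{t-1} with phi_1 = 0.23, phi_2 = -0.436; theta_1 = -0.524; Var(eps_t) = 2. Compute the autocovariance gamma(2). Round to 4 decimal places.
\gamma(2) = -1.2875

Multiply the model equation by X_{t-k} and take expectations. With theta_0 = psi_0 = 1 and psi_j the MA(infinity) weights, this gives
  gamma(k) - sum_i phi_i gamma(k-i) = c_k,
  c_k = sigma^2 * sum_{j=k..q} theta_j psi_{j-k}   (c_k = 0 for k > q),
using gamma(-m) = gamma(m).
psi-weights needed (psi_j = theta_j + sum_i phi_i psi_{j-i}):
  psi_1 = theta_1 + phi_1 = -0.524 + (0.23) = -0.294
Right-hand sides:
  c_0 = sigma^2 (1 + theta_1 psi_1) = 2 * (1 + (-0.524)(-0.294)) = 2 * 1.154056 = 2.308112
  c_1 = sigma^2 theta_1 = 2 * (-0.524) = -1.048
  c_2 = 0
Equations for k = 0, 1, 2 (AR order 2, c_2 = 0):
  (E0) gamma(0) = phi_1 gamma(1) + phi_2 gamma(2) + c_0
  (E1) gamma(1) = phi_1 gamma(0) + phi_2 gamma(1) + c_1
  (E2) gamma(2) = phi_1 gamma(1) + phi_2 gamma(0)
From (E1): gamma(1) = A gamma(0) + B with
  A = phi_1 / (1 - phi_2) = 0.23 / 1.436 = 0.160167,   B = c_1 / (1 - phi_2) = -1.048 / 1.436 = -0.729805.
Insert (E2) into (E0): gamma(0) (1 - phi_2^2) = phi_1 (1 + phi_2) gamma(1) + c_0.
  phi_1 (1 + phi_2) = (0.23)(0.564) = 0.12972,   1 - phi_2^2 = 0.809904.
Replace gamma(1) by A gamma(0) + B and collect gamma(0):
  gamma(0) [0.809904 - (0.12972)(0.160167)] = (0.12972)(-0.729805) + 2.308112
  gamma(0) * 0.789127 = 2.213442
  gamma(0) = 2.213442 / 0.789127 = 2.804924.
  gamma(1) = A gamma(0) + B = (0.160167)(2.804924) + (-0.729805) = -0.280548.
  gamma(2) = phi_1 gamma(1) + phi_2 gamma(0) = (0.23)(-0.280548) + (-0.436)(2.804924) = -1.287473.
Therefore gamma(2) = -1.2875 (to 4 decimal places).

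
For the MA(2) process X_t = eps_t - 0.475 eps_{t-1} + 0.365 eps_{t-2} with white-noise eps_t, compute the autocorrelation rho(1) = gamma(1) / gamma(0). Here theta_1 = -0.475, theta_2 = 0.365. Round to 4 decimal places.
\rho(1) = -0.4771

For an MA(q) process with theta_0 = 1, the autocovariance is
  gamma(k) = sigma^2 * sum_{i=0..q-k} theta_i * theta_{i+k},
and rho(k) = gamma(k) / gamma(0). Sigma^2 cancels.
  numerator   = (1)*(-0.475) + (-0.475)*(0.365) = -0.648375.
  denominator = (1)^2 + (-0.475)^2 + (0.365)^2 = 1.35885.
  rho(1) = -0.648375 / 1.35885 = -0.4771.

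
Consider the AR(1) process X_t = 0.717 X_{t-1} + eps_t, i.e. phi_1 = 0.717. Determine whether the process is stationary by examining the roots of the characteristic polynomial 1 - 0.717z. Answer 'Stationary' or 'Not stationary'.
\text{Stationary}

The AR(p) characteristic polynomial is P(z) = 1 - 0.717z.
Stationarity requires all roots to lie outside the unit circle, i.e. |z| > 1 for every root.
This is linear in z: 1 + (-0.717) z = 0  =>  z = -1/(-0.717) = 1.3947,  |z| = 1.3947.
Moduli of all roots: 1.3947.
All moduli strictly greater than 1? Yes.
Verdict: Stationary.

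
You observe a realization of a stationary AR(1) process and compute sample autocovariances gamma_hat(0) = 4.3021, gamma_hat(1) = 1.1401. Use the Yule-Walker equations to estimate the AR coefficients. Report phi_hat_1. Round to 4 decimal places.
\hat\phi_{1} = 0.2650

The Yule-Walker equations for an AR(p) process read, in matrix form,
  Gamma_p phi = r_p,   with   (Gamma_p)_{ij} = gamma(|i - j|),
                       (r_p)_i = gamma(i),   i,j = 1..p.
Substitute the sample gammas (Toeplitz matrix and right-hand side of size 1):
  Gamma_p = [[4.3021]]
  r_p     = [1.1401]
With p = 1 this is the single equation gamma(0) phi_1 = gamma(1):
  phi_hat_1 = gamma(1) / gamma(0) = 1.1401 / 4.3021 = 0.2650.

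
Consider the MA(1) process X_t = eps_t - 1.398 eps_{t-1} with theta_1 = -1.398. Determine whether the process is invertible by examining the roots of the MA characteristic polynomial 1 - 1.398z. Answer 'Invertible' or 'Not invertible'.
\text{Not invertible}

The MA(q) characteristic polynomial is P(z) = 1 - 1.398z.
Invertibility requires all roots to lie outside the unit circle, i.e. |z| > 1 for every root.
This is linear in z: 1 + (-1.398) z = 0  =>  z = -1/(-1.398) = 0.715308,  |z| = 0.715308.
Moduli of all roots: 0.7153.
All moduli strictly greater than 1? No.
Verdict: Not invertible.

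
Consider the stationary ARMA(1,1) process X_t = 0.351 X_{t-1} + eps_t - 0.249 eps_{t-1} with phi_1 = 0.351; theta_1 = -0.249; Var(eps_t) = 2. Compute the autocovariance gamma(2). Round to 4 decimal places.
\gamma(2) = 0.0745

Multiply the model equation by X_{t-k} and take expectations. With theta_0 = psi_0 = 1 and psi_j the MA(infinity) weights, this gives
  gamma(k) - sum_i phi_i gamma(k-i) = c_k,
  c_k = sigma^2 * sum_{j=k..q} theta_j psi_{j-k}   (c_k = 0 for k > q),
using gamma(-m) = gamma(m).
psi-weights needed (psi_j = theta_j + sum_i phi_i psi_{j-i}):
  psi_1 = theta_1 + phi_1 = -0.249 + (0.351) = 0.102
Right-hand sides:
  c_0 = sigma^2 (1 + theta_1 psi_1) = 2 * (1 + (-0.249)(0.102)) = 2 * 0.974602 = 1.949204
  c_1 = sigma^2 theta_1 = 2 * (-0.249) = -0.498
  c_2 = 0
Equations for k = 0 and k = 1 (AR order 1):
  gamma(0) = phi_1 gamma(1) + c_0
  gamma(1) = phi_1 gamma(0) + c_1
Substituting the second into the first: gamma(0) (1 - phi_1^2) = c_0 + phi_1 c_1, so
  gamma(0) = (c_0 + phi_1 c_1) / (1 - phi_1^2) = (1.949204 + (0.351)(-0.498)) / (1 - (0.351)^2) = 1.774406 / 0.876799 = 2.023732.
  gamma(1) = phi_1 gamma(0) + c_1 = (0.351)(2.023732) + (-0.498) = 0.21233.
For k = 2 (> q): gamma(2) = phi_1 gamma(1) = (0.351)(0.21233) = 0.074528.
Therefore gamma(2) = 0.0745 (to 4 decimal places).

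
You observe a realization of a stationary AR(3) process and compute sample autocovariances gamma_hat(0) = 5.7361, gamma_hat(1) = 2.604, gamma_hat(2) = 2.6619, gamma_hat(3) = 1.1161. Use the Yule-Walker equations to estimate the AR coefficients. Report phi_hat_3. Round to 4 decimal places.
\hat\phi_{3} = -0.1340

The Yule-Walker equations for an AR(p) process read, in matrix form,
  Gamma_p phi = r_p,   with   (Gamma_p)_{ij} = gamma(|i - j|),
                       (r_p)_i = gamma(i),   i,j = 1..p.
Substitute the sample gammas (Toeplitz matrix and right-hand side of size 3):
  Gamma_p = [[5.7361, 2.604, 2.6619], [2.604, 5.7361, 2.604], [2.6619, 2.604, 5.7361]]
  r_p     = [2.604, 2.6619, 1.1161]
Written out (R1..R3):
  (R1) 5.7361 phi_1 + 2.604 phi_2 + 2.6619 phi_3 = 2.604
  (R2) 2.604 phi_1 + 5.7361 phi_2 + 2.604 phi_3 = 2.6619
  (R3) 2.6619 phi_1 + 2.604 phi_2 + 5.7361 phi_3 = 1.1161
Gaussian elimination:
  R2 <- R2 - (2.604/5.7361) R1 = R2 - (0.453967) R1:  4.55397 phi_2 + 1.395585 phi_3 = 1.47977
  R3 <- R3 - (2.6619/5.7361) R1 = R3 - (0.464061) R1:  1.395585 phi_2 + 4.500816 phi_3 = -0.092315
  R3 <- R3 - (1.395585/4.55397) R2 = R3 - (0.306455) R2:  4.073133 phi_3 = -0.545797
Back-substitution:
  phi_hat_3 = -0.545797 / 4.073133 = -0.133999
  phi_hat_2 = (1.47977 - (1.395585)(-0.133999)) / 4.55397 = 0.366005
  phi_hat_1 = (2.604 - (2.604)(0.366005) - (2.6619)(-0.133999)) / 5.7361 = 0.349996
So phi_hat = [0.3500, 0.3660, -0.1340].
Therefore phi_hat_3 = -0.1340.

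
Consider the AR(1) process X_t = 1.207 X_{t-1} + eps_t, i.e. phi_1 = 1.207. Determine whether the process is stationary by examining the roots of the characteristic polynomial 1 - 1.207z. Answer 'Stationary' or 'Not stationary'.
\text{Not stationary}

The AR(p) characteristic polynomial is P(z) = 1 - 1.207z.
Stationarity requires all roots to lie outside the unit circle, i.e. |z| > 1 for every root.
This is linear in z: 1 + (-1.207) z = 0  =>  z = -1/(-1.207) = 0.8285,  |z| = 0.8285.
Moduli of all roots: 0.8285.
All moduli strictly greater than 1? No.
Verdict: Not stationary.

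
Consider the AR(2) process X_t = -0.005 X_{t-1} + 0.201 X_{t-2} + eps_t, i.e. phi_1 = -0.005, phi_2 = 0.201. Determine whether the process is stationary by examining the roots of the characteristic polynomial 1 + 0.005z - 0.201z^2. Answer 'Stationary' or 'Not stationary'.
\text{Stationary}

The AR(p) characteristic polynomial is P(z) = 1 + 0.005z - 0.201z^2.
Stationarity requires all roots to lie outside the unit circle, i.e. |z| > 1 for every root.
Set 1 + (0.005) z + (-0.201) z^2 = 0, i.e. a z^2 + b z + c = 0 with a = -0.201, b = 0.005, c = 1.
Discriminant D = b^2 - 4ac = (0.005)^2 - 4*(-0.201)*1 = 0.000025 - (-0.804) = 0.804025.
D >= 0, so the roots are real: z = (-b +/- sqrt(D)) / (2a) = (-0.005 +/- 0.896674) / (-0.402).
  z_1 = (-0.005 + 0.896674) / (-0.402) = -2.2181,   |z_1| = 2.2181.
  z_2 = (-0.005 - 0.896674) / (-0.402) = 2.243,   |z_2| = 2.243.
Moduli of all roots: 2.2181, 2.2430.
All moduli strictly greater than 1? Yes.
Verdict: Stationary.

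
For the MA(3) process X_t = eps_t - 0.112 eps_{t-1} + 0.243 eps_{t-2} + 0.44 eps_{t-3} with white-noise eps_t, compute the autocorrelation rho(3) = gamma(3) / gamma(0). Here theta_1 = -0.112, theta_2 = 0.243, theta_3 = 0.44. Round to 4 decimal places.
\rho(3) = 0.3478

For an MA(q) process with theta_0 = 1, the autocovariance is
  gamma(k) = sigma^2 * sum_{i=0..q-k} theta_i * theta_{i+k},
and rho(k) = gamma(k) / gamma(0). Sigma^2 cancels.
  numerator   = (1)*(0.44) = 0.44.
  denominator = (1)^2 + (-0.112)^2 + (0.243)^2 + (0.44)^2 = 1.265193.
  rho(3) = 0.44 / 1.265193 = 0.3478.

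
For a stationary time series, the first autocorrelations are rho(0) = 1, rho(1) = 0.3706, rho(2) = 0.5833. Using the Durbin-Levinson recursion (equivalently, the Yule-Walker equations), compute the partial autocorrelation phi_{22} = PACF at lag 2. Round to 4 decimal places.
\phi_{22} = 0.5170

The PACF at lag k is phi_{kk}, the last component of the solution
to the Yule-Walker system G_k phi = r_k where
  (G_k)_{ij} = rho(|i - j|), (r_k)_i = rho(i), i,j = 1..k.
Equivalently, Durbin-Levinson gives phi_{kk} iteratively:
  phi_{11} = rho(1)
  phi_{kk} = [rho(k) - sum_{j=1..k-1} phi_{k-1,j} rho(k-j)]
            / [1 - sum_{j=1..k-1} phi_{k-1,j} rho(j)],
  phi_{k,j} = phi_{k-1,j} - phi_{kk} phi_{k-1,k-j},  j = 1..k-1.
Step k = 1:
  phi_11 = rho(1) = 0.3706.
Step k = 2:
  phi_22 = [rho(2) - phi_11 rho(1)] / [1 - phi_11 rho(1)] = [0.5833 - (0.3706)(0.3706)] / [1 - (0.3706)(0.3706)]
         = 0.44595564 / 0.86265564 = 0.517.
Therefore phi_{22} = 0.5170.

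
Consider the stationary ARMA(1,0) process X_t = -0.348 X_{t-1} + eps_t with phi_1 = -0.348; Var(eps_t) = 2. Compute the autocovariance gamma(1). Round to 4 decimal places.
\gamma(1) = -0.7919

Multiply the model equation by X_{t-k} and take expectations. With theta_0 = psi_0 = 1 and psi_j the MA(infinity) weights, this gives
  gamma(k) - sum_i phi_i gamma(k-i) = c_k,
  c_k = sigma^2 * sum_{j=k..q} theta_j psi_{j-k}   (c_k = 0 for k > q),
using gamma(-m) = gamma(m).
Pure AR (q = 0): c_0 = sigma^2 = 2, c_k = 0 for k >= 1.
Equations for k = 0 and k = 1 (AR order 1):
  gamma(0) = phi_1 gamma(1) + c_0
  gamma(1) = phi_1 gamma(0) + c_1
Substituting the second into the first: gamma(0) (1 - phi_1^2) = c_0 + phi_1 c_1, so
  gamma(0) = c_0 / (1 - phi_1^2) = 2 / (1 - (-0.348)^2) = 2 / 0.878896 = 2.275582.
  gamma(1) = phi_1 gamma(0) = (-0.348)(2.275582) = -0.791903.
Therefore gamma(1) = -0.7919 (to 4 decimal places).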